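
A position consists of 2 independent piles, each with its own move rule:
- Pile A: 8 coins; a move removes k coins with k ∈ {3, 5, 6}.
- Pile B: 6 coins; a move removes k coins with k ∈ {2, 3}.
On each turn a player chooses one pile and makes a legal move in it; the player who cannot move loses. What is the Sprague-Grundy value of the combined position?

Build the Grundy sequence for pile A with g(k) = mex{g(k−s) : s ∈ {3, 5, 6}, s ≤ k}:
g(0) = mex{} = 0
g(1) = mex{} = 0
g(2) = mex{} = 0
g(3) = mex{0} = 1
g(4) = mex{0} = 1
g(5) = mex{0} = 1
g(6) = mex{0,1} = 2
g(7) = mex{0,1} = 2
g(8) = mex{0,1} = 2
So g(8) = 2.
Build the Grundy sequence for pile B with g(k) = mex{g(k−s) : s ∈ {2, 3}, s ≤ k}:
g(0) = mex{} = 0
g(1) = mex{} = 0
g(2) = mex{0} = 1
g(3) = mex{0} = 1
g(4) = mex{0,1} = 2
g(5) = mex{1} = 0
g(6) = mex{1,2} = 0
So g(6) = 0.
The value of a disjunctive sum is the nim-sum of the parts.
Combined value = 2 XOR 0 = 2.

2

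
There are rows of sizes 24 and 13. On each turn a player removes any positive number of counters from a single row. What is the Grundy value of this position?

Compute the nim-sum pairwise:
24 XOR 13 = 21

21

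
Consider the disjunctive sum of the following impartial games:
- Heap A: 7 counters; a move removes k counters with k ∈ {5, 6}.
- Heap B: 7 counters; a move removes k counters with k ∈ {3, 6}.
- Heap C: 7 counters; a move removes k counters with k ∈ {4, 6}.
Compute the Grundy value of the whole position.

Build the Grundy sequence for heap A with g(k) = mex{g(k−s) : s ∈ {5, 6}, s ≤ k}:
k:     0  1  2  3  4  5  6  7
g(k):  0  0  0  0  0  1  1  1
So g(7) = 1.
Build the Grundy sequence for heap B with g(k) = mex{g(k−s) : s ∈ {3, 6}, s ≤ k}:
k:     0  1  2  3  4  5  6  7
g(k):  0  0  0  1  1  1  2  2
So g(7) = 2.
For heap C, compute g(0), g(1), … with moves {4, 6}:
k:     0  1  2  3  4  5  6  7
g(k):  0  0  0  0  1  1  1  1
So g(7) = 1.
By the Sprague-Grundy theorem, the Grundy value of a sum of independent games is the XOR of the component values.
Combined value = 1 ⊕ 2 ⊕ 1 = 2.

2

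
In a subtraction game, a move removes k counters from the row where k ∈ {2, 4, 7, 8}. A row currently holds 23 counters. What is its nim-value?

0

Compute g(0), g(1), … for moves {2, 4, 7, 8}:
k:     0  1  2  3  4  5  6  7  8  9 10 11 12 13 14 15 16 17 18 19 20 21 22 23
g(k):  0  0  1  1  2  2  0  3  1  4  2  0  0  1  1  2  2  0  3  1  4  2  0  0
So g(23) = 0.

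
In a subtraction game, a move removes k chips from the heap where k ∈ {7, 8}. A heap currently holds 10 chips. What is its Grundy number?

Build the Grundy sequence with g(k) = mex{g(k−s) : s ∈ {7, 8}, s ≤ k}:
g(0) = mex{} = 0
g(1) = mex{} = 0
g(2) = mex{} = 0
g(3) = mex{} = 0
g(4) = mex{} = 0
g(5) = mex{} = 0
g(6) = mex{} = 0
g(7) = mex{0} = 1
g(8) = mex{0} = 1
g(9) = mex{0} = 1
g(10) = mex{0} = 1
So g(10) = 1.

1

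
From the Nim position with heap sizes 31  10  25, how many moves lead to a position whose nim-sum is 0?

3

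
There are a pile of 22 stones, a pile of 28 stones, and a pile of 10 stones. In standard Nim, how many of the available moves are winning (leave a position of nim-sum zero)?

0

Nim-sum: 22 ⊕ 28 ⊕ 10 = 0.
The nim-sum is already 0, so every move leaves a nonzero nim-sum — there are no winning moves.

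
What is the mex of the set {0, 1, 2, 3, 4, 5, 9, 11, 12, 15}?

The values 0, 1, 2, 3, 4, 5 are all present; 6 is the first non-negative integer missing from the set.

6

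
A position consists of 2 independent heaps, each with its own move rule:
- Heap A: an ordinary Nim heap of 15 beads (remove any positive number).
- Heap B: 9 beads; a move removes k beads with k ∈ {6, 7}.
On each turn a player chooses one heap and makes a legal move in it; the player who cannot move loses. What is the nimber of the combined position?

Heap A is a plain Nim heap of size 15, so its Grundy value is 15.
For heap B, compute g(0), g(1), … with moves {6, 7}:
g(0) = mex{} = 0
g(1) = mex{} = 0
g(2) = mex{} = 0
g(3) = mex{} = 0
g(4) = mex{} = 0
g(5) = mex{} = 0
g(6) = mex{0} = 1
g(7) = mex{0} = 1
g(8) = mex{0} = 1
g(9) = mex{0} = 1
So g(9) = 1.
By the Sprague-Grundy theorem, the Grundy value of a sum of independent games is the XOR of the component values.
Combined value = 15 XOR 1 = 14.

14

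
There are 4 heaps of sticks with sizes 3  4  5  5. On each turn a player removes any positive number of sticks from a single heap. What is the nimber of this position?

7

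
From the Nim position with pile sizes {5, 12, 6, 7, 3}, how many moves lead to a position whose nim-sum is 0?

Nim-sum: 5 ⊕ 12 ⊕ 6 ⊕ 7 ⊕ 3 = 11.
The overall nim-sum is X = 11. A pile of size p has a winning move iff p XOR X < p (reduce it to p XOR X).
  5: 5 XOR 11 = 14 ≥ 5 — no move.
  12: 12 XOR 11 = 7 < 12 — winning move (to 7).
  6: 6 XOR 11 = 13 ≥ 6 — no move.
  7: 7 XOR 11 = 12 ≥ 7 — no move.
  3: 3 XOR 11 = 8 ≥ 3 — no move.
That gives 1 winning move.

1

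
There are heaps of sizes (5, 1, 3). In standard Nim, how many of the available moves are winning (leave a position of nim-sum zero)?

1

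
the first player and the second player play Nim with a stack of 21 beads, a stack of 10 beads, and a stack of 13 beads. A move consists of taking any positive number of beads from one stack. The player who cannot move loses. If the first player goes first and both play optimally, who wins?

the first player wins

Compute the nim-sum pairwise:
21 ⊕ 10 = 31
31 ⊕ 13 = 18
The nim-sum is 18 ≠ 0, so this is an N-position: the player to move can win; the first player has a winning move.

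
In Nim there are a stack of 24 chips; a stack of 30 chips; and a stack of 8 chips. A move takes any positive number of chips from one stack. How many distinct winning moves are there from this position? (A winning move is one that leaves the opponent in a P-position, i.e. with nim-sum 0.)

Nim-sum: 24 XOR 30 XOR 8 = 14.
The overall nim-sum is X = 14. A stack of size p has a winning move iff p XOR X < p (reduce it to p XOR X).
  24: 24 XOR 14 = 22 < 24 — winning move (to 22).
  30: 30 XOR 14 = 16 < 30 — winning move (to 16).
  8: 8 XOR 14 = 6 < 8 — winning move (to 6).
That gives 3 winning moves.

3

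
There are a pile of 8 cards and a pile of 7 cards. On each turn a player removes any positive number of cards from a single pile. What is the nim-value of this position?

In binary:
  1000  (8)
  0111  (7)
  ----
  1111  (15)

15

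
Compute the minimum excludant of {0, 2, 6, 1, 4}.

The values 0, 1, 2 are all present; 3 is the first non-negative integer missing from the set.

3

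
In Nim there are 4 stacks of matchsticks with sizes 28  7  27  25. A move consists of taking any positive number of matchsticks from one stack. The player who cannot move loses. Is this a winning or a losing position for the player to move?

Winning position

Compute the nim-sum pairwise:
28 XOR 7 = 27
27 XOR 27 = 0
0 XOR 25 = 25
The nim-sum is 25 ≠ 0, so this is an N-position: the player to move can win.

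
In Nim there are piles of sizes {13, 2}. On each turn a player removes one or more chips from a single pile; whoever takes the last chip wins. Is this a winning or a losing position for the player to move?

Winning position

Nim-sum: 13 XOR 2 = 15.
The nim-sum is 15 ≠ 0, so this is an N-position: the player to move can win.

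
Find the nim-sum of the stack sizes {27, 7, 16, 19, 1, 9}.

23

Nim-sum: 27 XOR 7 XOR 16 XOR 19 XOR 1 XOR 9 = 23.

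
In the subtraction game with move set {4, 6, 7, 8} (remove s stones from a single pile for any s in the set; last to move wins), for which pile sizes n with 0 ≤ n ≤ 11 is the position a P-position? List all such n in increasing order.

0, 1, 2, 3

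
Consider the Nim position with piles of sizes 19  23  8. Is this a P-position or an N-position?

N-position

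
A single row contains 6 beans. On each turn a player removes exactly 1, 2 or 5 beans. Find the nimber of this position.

0

Build the Grundy sequence with g(k) = mex{g(k−s) : s ∈ {1, 2, 5}, s ≤ k}:
k:     0  1  2  3  4  5  6
g(k):  0  1  2  0  1  2  0
So g(6) = 0.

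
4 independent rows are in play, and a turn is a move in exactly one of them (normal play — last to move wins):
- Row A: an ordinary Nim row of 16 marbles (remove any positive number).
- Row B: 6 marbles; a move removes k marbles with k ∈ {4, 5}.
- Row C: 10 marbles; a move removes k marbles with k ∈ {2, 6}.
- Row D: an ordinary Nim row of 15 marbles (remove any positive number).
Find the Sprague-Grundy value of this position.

31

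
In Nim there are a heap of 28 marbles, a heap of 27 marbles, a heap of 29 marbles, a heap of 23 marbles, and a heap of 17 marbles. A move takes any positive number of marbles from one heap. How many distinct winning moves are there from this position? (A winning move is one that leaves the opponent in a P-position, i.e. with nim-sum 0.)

5

Write each in binary and XOR column by column:
  11100  (28)
  11011  (27)
  11101  (29)
  10111  (23)
  10001  (17)
  -----
  11100  (28)
The overall nim-sum is X = 28. A heap of size p has a winning move iff p XOR X < p (reduce it to p XOR X).
  28: 28 XOR 28 = 0 < 28 — winning move (to 0).
  27: 27 XOR 28 = 7 < 27 — winning move (to 7).
  29: 29 XOR 28 = 1 < 29 — winning move (to 1).
  23: 23 XOR 28 = 11 < 23 — winning move (to 11).
  17: 17 XOR 28 = 13 < 17 — winning move (to 13).
That gives 5 winning moves.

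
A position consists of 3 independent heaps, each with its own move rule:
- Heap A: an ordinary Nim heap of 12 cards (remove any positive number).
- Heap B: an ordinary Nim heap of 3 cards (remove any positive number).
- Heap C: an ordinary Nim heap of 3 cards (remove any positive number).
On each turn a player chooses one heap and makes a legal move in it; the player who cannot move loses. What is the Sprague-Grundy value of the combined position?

12

Heap A is a plain Nim heap of size 12, so its Grundy value is 12.
Heap B is a plain Nim heap of size 3, so its Grundy value is 3.
Heap C is a plain Nim heap of size 3, so its Grundy value is 3.
The value of a disjunctive sum is the nim-sum of the parts.
Combined value = 12 ⊕ 3 ⊕ 3 = 12.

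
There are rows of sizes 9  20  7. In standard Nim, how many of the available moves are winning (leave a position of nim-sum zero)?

1

Compute the nim-sum pairwise:
9 ^ 20 = 29
29 ^ 7 = 26
The overall nim-sum is X = 26. A row of size p has a winning move iff p XOR X < p (reduce it to p XOR X).
  9: 9 XOR 26 = 19 ≥ 9 — no move.
  20: 20 XOR 26 = 14 < 20 — winning move (to 14).
  7: 7 XOR 26 = 29 ≥ 7 — no move.
That gives 1 winning move.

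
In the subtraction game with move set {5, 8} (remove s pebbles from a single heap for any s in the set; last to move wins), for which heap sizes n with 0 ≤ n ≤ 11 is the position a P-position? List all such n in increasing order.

0, 1, 2, 3, 4

Build the Grundy sequence with g(k) = mex{g(k−s) : s ∈ {5, 8}, s ≤ k}:
g(0) = mex{} = 0
g(1) = mex{} = 0
g(2) = mex{} = 0
g(3) = mex{} = 0
g(4) = mex{} = 0
g(5) = mex{0} = 1
g(6) = mex{0} = 1
g(7) = mex{0} = 1
g(8) = mex{0} = 1
g(9) = mex{0} = 1
g(10) = mex{0,1} = 2
g(11) = mex{0,1} = 2
The P-positions (g = 0) in 0..11 are 0, 1, 2, 3, 4.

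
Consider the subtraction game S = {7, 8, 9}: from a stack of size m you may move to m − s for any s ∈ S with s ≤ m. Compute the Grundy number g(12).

Build the Grundy sequence with g(k) = mex{g(k−s) : s ∈ {7, 8, 9}, s ≤ k}:
k:     0  1  2  3  4  5  6  7  8  9 10 11 12
g(k):  0  0  0  0  0  0  0  1  1  1  1  1  1
So g(12) = 1.

1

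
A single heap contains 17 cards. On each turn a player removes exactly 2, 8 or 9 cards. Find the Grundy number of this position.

1

Build the Grundy sequence with g(k) = mex{g(k−s) : s ∈ {2, 8, 9}, s ≤ k}:
k:     0  1  2  3  4  5  6  7  8  9 10 11 12 13 14 15 16 17
g(k):  0  0  1  1  0  0  1  1  2  2  3  0  2  1  3  0  0  1
So g(17) = 1.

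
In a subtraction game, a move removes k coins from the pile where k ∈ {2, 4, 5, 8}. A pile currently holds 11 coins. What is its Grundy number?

Compute g(0), g(1), … for moves {2, 4, 5, 8}:
k:     0  1  2  3  4  5  6  7  8  9 10 11
g(k):  0  0  1  1  2  2  3  0  4  1  0  2
So g(11) = 2.

2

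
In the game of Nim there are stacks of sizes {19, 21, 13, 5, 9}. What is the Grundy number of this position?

7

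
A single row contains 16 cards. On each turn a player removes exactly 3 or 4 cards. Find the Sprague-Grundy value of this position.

0

Grundy values for subtraction set {3, 4}:
k:     0  1  2  3  4  5  6  7  8  9 10 11 12 13 14 15 16
g(k):  0  0  0  1  1  1  2  0  0  0  1  1  1  2  0  0  0
So g(16) = 0.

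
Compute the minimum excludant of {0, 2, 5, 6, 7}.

1

0 is in the set but 1 is not, so the mex is 1.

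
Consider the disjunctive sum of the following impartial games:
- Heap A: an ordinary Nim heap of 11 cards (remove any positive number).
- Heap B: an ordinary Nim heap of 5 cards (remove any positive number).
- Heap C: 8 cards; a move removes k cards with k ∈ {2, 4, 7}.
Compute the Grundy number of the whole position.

15

Heap A is a plain Nim heap of size 11, so its Grundy value is 11.
Heap B is a plain Nim heap of size 5, so its Grundy value is 5.
Grundy values for heap C (subtraction set {2, 4, 7}):
g(0) = mex{} = 0
g(1) = mex{} = 0
g(2) = mex{0} = 1
g(3) = mex{0} = 1
g(4) = mex{0,1} = 2
g(5) = mex{0,1} = 2
g(6) = mex{1,2} = 0
g(7) = mex{0,1,2} = 3
g(8) = mex{0,2} = 1
So g(8) = 1.
By the Sprague-Grundy theorem, the Grundy value of a sum of independent games is the XOR of the component values.
Combined value = 11 ⊕ 5 ⊕ 1 = 15.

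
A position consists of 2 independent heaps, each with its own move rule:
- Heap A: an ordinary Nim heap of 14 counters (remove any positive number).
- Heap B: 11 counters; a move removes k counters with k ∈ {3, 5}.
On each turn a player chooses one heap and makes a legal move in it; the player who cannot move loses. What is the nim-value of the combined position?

Heap A is a plain Nim heap of size 14, so its Grundy value is 14.
For heap B, compute g(0), g(1), … with moves {3, 5}:
g(0) = mex{} = 0
g(1) = mex{} = 0
g(2) = mex{} = 0
g(3) = mex{0} = 1
g(4) = mex{0} = 1
g(5) = mex{0} = 1
g(6) = mex{0,1} = 2
g(7) = mex{0,1} = 2
g(8) = mex{1} = 0
g(9) = mex{1,2} = 0
g(10) = mex{1,2} = 0
g(11) = mex{0,2} = 1
So g(11) = 1.
The value of a disjunctive sum is the nim-sum of the parts.
Combined value = 14 ⊕ 1 = 15.

15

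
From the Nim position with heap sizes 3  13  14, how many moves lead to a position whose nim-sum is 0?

0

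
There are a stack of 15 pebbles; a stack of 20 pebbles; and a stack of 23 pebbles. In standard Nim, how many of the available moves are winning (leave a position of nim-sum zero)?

1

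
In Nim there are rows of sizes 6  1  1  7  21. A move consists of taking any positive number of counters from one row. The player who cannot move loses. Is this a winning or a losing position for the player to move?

Nim-sum: 6 XOR 1 XOR 1 XOR 7 XOR 21 = 20.
The nim-sum is 20 ≠ 0, so this is an N-position: the player to move can win.

Winning position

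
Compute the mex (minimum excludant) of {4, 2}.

0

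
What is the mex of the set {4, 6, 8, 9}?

0 is not in the set, so the mex is 0.

0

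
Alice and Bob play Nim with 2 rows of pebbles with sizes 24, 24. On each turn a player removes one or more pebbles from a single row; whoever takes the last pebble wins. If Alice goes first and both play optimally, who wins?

Bob wins

Write each in binary and XOR column by column:
  11000  (24)
  11000  (24)
  -----
  00000  (0)
The nim-sum is 0, so this is a P-position: the player to move is in a losing position under optimal play; Alice is about to move from it and so loses — Bob wins.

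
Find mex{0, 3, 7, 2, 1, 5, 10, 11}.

4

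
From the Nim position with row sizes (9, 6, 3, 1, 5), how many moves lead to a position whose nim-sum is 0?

Nim-sum: 9 XOR 6 XOR 3 XOR 1 XOR 5 = 8.
The overall nim-sum is X = 8. A row of size p has a winning move iff p XOR X < p (reduce it to p XOR X).
  9: 9 XOR 8 = 1 < 9 — winning move (to 1).
  6: 6 XOR 8 = 14 ≥ 6 — no move.
  3: 3 XOR 8 = 11 ≥ 3 — no move.
  1: 1 XOR 8 = 9 ≥ 1 — no move.
  5: 5 XOR 8 = 13 ≥ 5 — no move.
That gives 1 winning move.

1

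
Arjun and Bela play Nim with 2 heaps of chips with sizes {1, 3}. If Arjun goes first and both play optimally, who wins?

Compute the nim-sum pairwise:
1 ^ 3 = 2
The nim-sum is 2 ≠ 0, so this is an N-position: the player to move can win; Arjun has a winning move.

Arjun wins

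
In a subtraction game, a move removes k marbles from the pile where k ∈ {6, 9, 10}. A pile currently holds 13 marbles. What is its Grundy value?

Grundy values for subtraction set {6, 9, 10}:
g(0) = mex{} = 0
g(1) = mex{} = 0
g(2) = mex{} = 0
g(3) = mex{} = 0
g(4) = mex{} = 0
g(5) = mex{} = 0
g(6) = mex{0} = 1
g(7) = mex{0} = 1
g(8) = mex{0} = 1
g(9) = mex{0} = 1
g(10) = mex{0} = 1
g(11) = mex{0} = 1
g(12) = mex{0,1} = 2
g(13) = mex{0,1} = 2
So g(13) = 2.

2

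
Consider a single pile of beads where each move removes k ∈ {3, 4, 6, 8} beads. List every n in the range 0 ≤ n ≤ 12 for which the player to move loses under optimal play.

Grundy values for subtraction set {3, 4, 6, 8}:
k:     0  1  2  3  4  5  6  7  8  9 10 11 12
g(k):  0  0  0  1  1  1  2  2  2  3  3  0  0
The P-positions (g = 0) in 0..12 are 0, 1, 2, 11, 12.

0, 1, 2, 11, 12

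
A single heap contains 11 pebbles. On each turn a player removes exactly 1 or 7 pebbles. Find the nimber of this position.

1

Grundy values for subtraction set {1, 7}:
g(0) = mex{} = 0
g(1) = mex{0} = 1
g(2) = mex{1} = 0
g(3) = mex{0} = 1
g(4) = mex{1} = 0
g(5) = mex{0} = 1
g(6) = mex{1} = 0
g(7) = mex{0} = 1
g(8) = mex{1} = 0
g(9) = mex{0} = 1
g(10) = mex{1} = 0
g(11) = mex{0} = 1
So g(11) = 1.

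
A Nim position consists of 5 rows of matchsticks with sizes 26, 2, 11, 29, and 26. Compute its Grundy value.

Nim-sum: 26 ⊕ 2 ⊕ 11 ⊕ 29 ⊕ 26 = 20.

20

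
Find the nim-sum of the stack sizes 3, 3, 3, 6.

5

Compute the nim-sum pairwise:
3 ^ 3 = 0
0 ^ 3 = 3
3 ^ 6 = 5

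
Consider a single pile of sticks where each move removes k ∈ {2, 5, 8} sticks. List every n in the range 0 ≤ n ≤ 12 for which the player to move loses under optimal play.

Build the Grundy sequence with g(k) = mex{g(k−s) : s ∈ {2, 5, 8}, s ≤ k}:
k:     0  1  2  3  4  5  6  7  8  9 10 11 12
g(k):  0  0  1  1  0  2  1  0  2  1  0  0  1
The P-positions (g = 0) in 0..12 are 0, 1, 4, 7, 10, 11.

0, 1, 4, 7, 10, 11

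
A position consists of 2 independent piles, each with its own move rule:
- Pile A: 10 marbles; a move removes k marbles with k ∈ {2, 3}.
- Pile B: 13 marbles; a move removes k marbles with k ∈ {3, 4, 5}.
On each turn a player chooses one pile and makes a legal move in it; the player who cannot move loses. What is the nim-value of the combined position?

1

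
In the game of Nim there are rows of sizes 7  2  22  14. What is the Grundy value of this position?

29

Compute the nim-sum pairwise:
7 XOR 2 = 5
5 XOR 22 = 19
19 XOR 14 = 29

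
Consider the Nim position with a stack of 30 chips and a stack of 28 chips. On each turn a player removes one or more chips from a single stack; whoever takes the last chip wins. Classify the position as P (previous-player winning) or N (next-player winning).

Compute the nim-sum pairwise:
30 ⊕ 28 = 2
The nim-sum is 2 ≠ 0, so this is an N-position: the player to move can win.

N-position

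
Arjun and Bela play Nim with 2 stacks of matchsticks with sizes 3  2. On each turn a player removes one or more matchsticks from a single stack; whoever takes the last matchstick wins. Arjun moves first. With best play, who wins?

Compute the nim-sum pairwise:
3 XOR 2 = 1
The nim-sum is 1 ≠ 0, so this is an N-position: the player to move can win; Arjun has a winning move.

Arjun wins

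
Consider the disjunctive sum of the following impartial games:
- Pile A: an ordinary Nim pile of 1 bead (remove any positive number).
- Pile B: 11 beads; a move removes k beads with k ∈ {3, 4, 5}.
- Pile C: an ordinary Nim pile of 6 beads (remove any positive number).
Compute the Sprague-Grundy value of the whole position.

6

Pile A is a plain Nim pile of size 1, so its Grundy value is 1.
Build the Grundy sequence for pile B with g(k) = mex{g(k−s) : s ∈ {3, 4, 5}, s ≤ k}:
g(0) = mex{} = 0
g(1) = mex{} = 0
g(2) = mex{} = 0
g(3) = mex{0} = 1
g(4) = mex{0} = 1
g(5) = mex{0} = 1
g(6) = mex{0,1} = 2
g(7) = mex{0,1} = 2
g(8) = mex{1} = 0
g(9) = mex{1,2} = 0
g(10) = mex{1,2} = 0
g(11) = mex{0,2} = 1
So g(11) = 1.
Pile C is a plain Nim pile of size 6, so its Grundy value is 6.
The value of a disjunctive sum is the nim-sum of the parts.
Combined value = 1 ⊕ 1 ⊕ 6 = 6.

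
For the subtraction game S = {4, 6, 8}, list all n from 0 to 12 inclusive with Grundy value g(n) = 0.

Grundy values for subtraction set {4, 6, 8}:
g(0) = mex{} = 0
g(1) = mex{} = 0
g(2) = mex{} = 0
g(3) = mex{} = 0
g(4) = mex{0} = 1
g(5) = mex{0} = 1
g(6) = mex{0} = 1
g(7) = mex{0} = 1
g(8) = mex{0,1} = 2
g(9) = mex{0,1} = 2
g(10) = mex{0,1} = 2
g(11) = mex{0,1} = 2
g(12) = mex{1,2} = 0
The P-positions (g = 0) in 0..12 are 0, 1, 2, 3, 12.

0, 1, 2, 3, 12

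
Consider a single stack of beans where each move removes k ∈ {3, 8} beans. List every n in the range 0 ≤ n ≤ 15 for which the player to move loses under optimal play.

0, 1, 2, 6, 7, 11, 12, 13

Grundy values for subtraction set {3, 8}:
k:     0  1  2  3  4  5  6  7  8  9 10 11 12 13 14 15
g(k):  0  0  0  1  1  1  0  0  2  1  1  0  0  0  1  1
The P-positions (g = 0) in 0..15 are 0, 1, 2, 6, 7, 11, 12, 13.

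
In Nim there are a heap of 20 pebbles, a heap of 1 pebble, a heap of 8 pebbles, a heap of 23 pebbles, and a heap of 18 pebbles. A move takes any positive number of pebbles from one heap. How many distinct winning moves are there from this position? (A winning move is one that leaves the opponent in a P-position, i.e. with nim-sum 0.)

Compute the nim-sum pairwise:
20 ^ 1 = 21
21 ^ 8 = 29
29 ^ 23 = 10
10 ^ 18 = 24
The overall nim-sum is X = 24. A heap of size p has a winning move iff p XOR X < p (reduce it to p XOR X).
  20: 20 XOR 24 = 12 < 20 — winning move (to 12).
  1: 1 XOR 24 = 25 ≥ 1 — no move.
  8: 8 XOR 24 = 16 ≥ 8 — no move.
  23: 23 XOR 24 = 15 < 23 — winning move (to 15).
  18: 18 XOR 24 = 10 < 18 — winning move (to 10).
That gives 3 winning moves.

3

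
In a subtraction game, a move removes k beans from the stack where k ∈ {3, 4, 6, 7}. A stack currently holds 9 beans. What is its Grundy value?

3

Grundy values for subtraction set {3, 4, 6, 7}:
k:     0  1  2  3  4  5  6  7  8  9
g(k):  0  0  0  1  1  1  2  2  2  3
So g(9) = 3.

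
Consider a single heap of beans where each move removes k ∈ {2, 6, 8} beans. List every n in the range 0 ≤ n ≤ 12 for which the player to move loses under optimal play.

0, 1, 4, 5

Grundy values for subtraction set {2, 6, 8}:
k:     0  1  2  3  4  5  6  7  8  9 10 11 12
g(k):  0  0  1  1  0  0  1  1  2  2  3  3  2
The P-positions (g = 0) in 0..12 are 0, 1, 4, 5.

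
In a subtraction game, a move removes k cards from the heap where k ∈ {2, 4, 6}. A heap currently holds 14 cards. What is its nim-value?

3

Compute g(0), g(1), … for moves {2, 4, 6}:
k:     0  1  2  3  4  5  6  7  8  9 10 11 12 13 14
g(k):  0  0  1  1  2  2  3  3  0  0  1  1  2  2  3
So g(14) = 3.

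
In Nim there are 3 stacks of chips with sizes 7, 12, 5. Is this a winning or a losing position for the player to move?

Winning position

Nim-sum: 7 ⊕ 12 ⊕ 5 = 14.
The nim-sum is 14 ≠ 0, so this is an N-position: the player to move can win.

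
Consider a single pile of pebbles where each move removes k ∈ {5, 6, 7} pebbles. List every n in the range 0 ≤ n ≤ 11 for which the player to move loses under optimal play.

0, 1, 2, 3, 4

Build the Grundy sequence with g(k) = mex{g(k−s) : s ∈ {5, 6, 7}, s ≤ k}:
g(0) = mex{} = 0
g(1) = mex{} = 0
g(2) = mex{} = 0
g(3) = mex{} = 0
g(4) = mex{} = 0
g(5) = mex{0} = 1
g(6) = mex{0} = 1
g(7) = mex{0} = 1
g(8) = mex{0} = 1
g(9) = mex{0} = 1
g(10) = mex{0,1} = 2
g(11) = mex{0,1} = 2
The P-positions (g = 0) in 0..11 are 0, 1, 2, 3, 4.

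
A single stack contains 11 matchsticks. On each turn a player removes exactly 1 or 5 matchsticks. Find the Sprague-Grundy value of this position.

Grundy values for subtraction set {1, 5}:
g(0) = mex{} = 0
g(1) = mex{0} = 1
g(2) = mex{1} = 0
g(3) = mex{0} = 1
g(4) = mex{1} = 0
g(5) = mex{0} = 1
g(6) = mex{1} = 0
g(7) = mex{0} = 1
g(8) = mex{1} = 0
g(9) = mex{0} = 1
g(10) = mex{1} = 0
g(11) = mex{0} = 1
So g(11) = 1.

1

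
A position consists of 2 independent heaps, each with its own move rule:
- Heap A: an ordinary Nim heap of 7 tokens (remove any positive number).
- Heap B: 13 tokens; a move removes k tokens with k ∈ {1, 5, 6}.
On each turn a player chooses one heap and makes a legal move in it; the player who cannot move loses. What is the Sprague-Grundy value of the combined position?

Heap A is a plain Nim heap of size 7, so its Grundy value is 7.
Grundy values for heap B (subtraction set {1, 5, 6}):
g(0) = mex{} = 0
g(1) = mex{0} = 1
g(2) = mex{1} = 0
g(3) = mex{0} = 1
g(4) = mex{1} = 0
g(5) = mex{0} = 1
g(6) = mex{0,1} = 2
g(7) = mex{0,1,2} = 3
g(8) = mex{0,1,3} = 2
g(9) = mex{0,1,2} = 3
g(10) = mex{0,1,3} = 2
g(11) = mex{1,2} = 0
g(12) = mex{0,2,3} = 1
g(13) = mex{1,2,3} = 0
So g(13) = 0.
By the Sprague-Grundy theorem, the Grundy value of a sum of independent games is the XOR of the component values.
Combined value = 7 ⊕ 0 = 7.

7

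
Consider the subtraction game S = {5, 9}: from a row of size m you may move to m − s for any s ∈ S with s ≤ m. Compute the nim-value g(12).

2

Compute g(0), g(1), … for moves {5, 9}:
g(0) = mex{} = 0
g(1) = mex{} = 0
g(2) = mex{} = 0
g(3) = mex{} = 0
g(4) = mex{} = 0
g(5) = mex{0} = 1
g(6) = mex{0} = 1
g(7) = mex{0} = 1
g(8) = mex{0} = 1
g(9) = mex{0} = 1
g(10) = mex{0,1} = 2
g(11) = mex{0,1} = 2
g(12) = mex{0,1} = 2
So g(12) = 2.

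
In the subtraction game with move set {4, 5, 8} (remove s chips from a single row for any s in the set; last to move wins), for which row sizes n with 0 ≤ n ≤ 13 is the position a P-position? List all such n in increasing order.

Grundy values for subtraction set {4, 5, 8}:
g(0) = mex{} = 0
g(1) = mex{} = 0
g(2) = mex{} = 0
g(3) = mex{} = 0
g(4) = mex{0} = 1
g(5) = mex{0} = 1
g(6) = mex{0} = 1
g(7) = mex{0} = 1
g(8) = mex{0,1} = 2
g(9) = mex{0,1} = 2
g(10) = mex{0,1} = 2
g(11) = mex{0,1} = 2
g(12) = mex{1,2} = 0
g(13) = mex{1,2} = 0
The P-positions (g = 0) in 0..13 are 0, 1, 2, 3, 12, 13.

0, 1, 2, 3, 12, 13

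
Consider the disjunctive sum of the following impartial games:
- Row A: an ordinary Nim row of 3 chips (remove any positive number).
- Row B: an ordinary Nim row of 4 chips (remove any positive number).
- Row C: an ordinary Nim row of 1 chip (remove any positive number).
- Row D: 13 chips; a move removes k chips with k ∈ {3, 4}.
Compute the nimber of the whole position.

4

Row A is a plain Nim row of size 3, so its Grundy value is 3.
Row B is a plain Nim row of size 4, so its Grundy value is 4.
Row C is a plain Nim row of size 1, so its Grundy value is 1.
Grundy values for row D (subtraction set {3, 4}):
k:     0  1  2  3  4  5  6  7  8  9 10 11 12 13
g(k):  0  0  0  1  1  1  2  0  0  0  1  1  1  2
So g(13) = 2.
The value of a disjunctive sum is the nim-sum of the parts.
Combined value = 3 ⊕ 4 ⊕ 1 ⊕ 2 = 4.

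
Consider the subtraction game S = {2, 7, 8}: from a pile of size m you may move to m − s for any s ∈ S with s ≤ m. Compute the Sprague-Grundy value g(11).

Build the Grundy sequence with g(k) = mex{g(k−s) : s ∈ {2, 7, 8}, s ≤ k}:
k:     0  1  2  3  4  5  6  7  8  9 10 11
g(k):  0  0  1  1  0  0  1  1  2  2  0  3
So g(11) = 3.

3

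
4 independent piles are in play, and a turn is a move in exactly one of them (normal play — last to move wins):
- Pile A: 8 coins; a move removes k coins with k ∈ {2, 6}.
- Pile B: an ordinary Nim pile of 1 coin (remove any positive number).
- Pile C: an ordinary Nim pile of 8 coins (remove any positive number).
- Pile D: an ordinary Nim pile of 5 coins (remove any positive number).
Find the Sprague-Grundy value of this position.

For pile A, compute g(0), g(1), … with moves {2, 6}:
k:     0  1  2  3  4  5  6  7  8
g(k):  0  0  1  1  0  0  1  1  0
So g(8) = 0.
Pile B is a plain Nim pile of size 1, so its Grundy value is 1.
Pile C is a plain Nim pile of size 8, so its Grundy value is 8.
Pile D is a plain Nim pile of size 5, so its Grundy value is 5.
The value of a disjunctive sum is the nim-sum of the parts.
Combined value = 0 XOR 1 XOR 8 XOR 5 = 12.

12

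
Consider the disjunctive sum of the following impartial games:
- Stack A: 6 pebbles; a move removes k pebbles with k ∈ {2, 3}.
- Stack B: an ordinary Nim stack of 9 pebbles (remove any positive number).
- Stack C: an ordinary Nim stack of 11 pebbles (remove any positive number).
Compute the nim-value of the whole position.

Build the Grundy sequence for stack A with g(k) = mex{g(k−s) : s ∈ {2, 3}, s ≤ k}:
g(0) = mex{} = 0
g(1) = mex{} = 0
g(2) = mex{0} = 1
g(3) = mex{0} = 1
g(4) = mex{0,1} = 2
g(5) = mex{1} = 0
g(6) = mex{1,2} = 0
So g(6) = 0.
Stack B is a plain Nim stack of size 9, so its Grundy value is 9.
Stack C is a plain Nim stack of size 11, so its Grundy value is 11.
By the Sprague-Grundy theorem, the Grundy value of a sum of independent games is the XOR of the component values.
Combined value = 0 XOR 9 XOR 11 = 2.

2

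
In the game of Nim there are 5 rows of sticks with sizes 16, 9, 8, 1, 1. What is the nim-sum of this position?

17

Nim-sum: 16 ^ 9 ^ 8 ^ 1 ^ 1 = 17.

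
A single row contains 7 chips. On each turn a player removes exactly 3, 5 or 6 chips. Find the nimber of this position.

Grundy values for subtraction set {3, 5, 6}:
k:     0  1  2  3  4  5  6  7
g(k):  0  0  0  1  1  1  2  2
So g(7) = 2.

2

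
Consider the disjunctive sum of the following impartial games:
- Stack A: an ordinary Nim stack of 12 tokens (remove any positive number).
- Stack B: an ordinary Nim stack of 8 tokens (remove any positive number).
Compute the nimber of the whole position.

Stack A is a plain Nim stack of size 12, so its Grundy value is 12.
Stack B is a plain Nim stack of size 8, so its Grundy value is 8.
The value of a disjunctive sum is the nim-sum of the parts.
Combined value = 12 XOR 8 = 4.

4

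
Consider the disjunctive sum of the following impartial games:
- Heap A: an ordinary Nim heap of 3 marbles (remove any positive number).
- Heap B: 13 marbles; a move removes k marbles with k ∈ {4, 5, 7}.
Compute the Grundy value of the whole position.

Heap A is a plain Nim heap of size 3, so its Grundy value is 3.
For heap B, compute g(0), g(1), … with moves {4, 5, 7}:
g(0) = mex{} = 0
g(1) = mex{} = 0
g(2) = mex{} = 0
g(3) = mex{} = 0
g(4) = mex{0} = 1
g(5) = mex{0} = 1
g(6) = mex{0} = 1
g(7) = mex{0} = 1
g(8) = mex{0,1} = 2
g(9) = mex{0,1} = 2
g(10) = mex{0,1} = 2
g(11) = mex{1} = 0
g(12) = mex{1,2} = 0
g(13) = mex{1,2} = 0
So g(13) = 0.
The value of a disjunctive sum is the nim-sum of the parts.
Combined value = 3 ⊕ 0 = 3.

3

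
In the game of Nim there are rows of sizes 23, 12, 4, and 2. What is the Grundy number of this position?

29

Compute the nim-sum pairwise:
23 XOR 12 = 27
27 XOR 4 = 31
31 XOR 2 = 29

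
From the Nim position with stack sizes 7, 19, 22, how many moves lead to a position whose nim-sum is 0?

3

Nim-sum: 7 ⊕ 19 ⊕ 22 = 2.
The overall nim-sum is X = 2. A stack of size p has a winning move iff p XOR X < p (reduce it to p XOR X).
  7: 7 XOR 2 = 5 < 7 — winning move (to 5).
  19: 19 XOR 2 = 17 < 19 — winning move (to 17).
  22: 22 XOR 2 = 20 < 22 — winning move (to 20).
That gives 3 winning moves.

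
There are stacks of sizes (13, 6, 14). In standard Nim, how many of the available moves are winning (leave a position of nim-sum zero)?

3

Nim-sum: 13 ^ 6 ^ 14 = 5.
The overall nim-sum is X = 5. A stack of size p has a winning move iff p XOR X < p (reduce it to p XOR X).
  13: 13 XOR 5 = 8 < 13 — winning move (to 8).
  6: 6 XOR 5 = 3 < 6 — winning move (to 3).
  14: 14 XOR 5 = 11 < 14 — winning move (to 11).
That gives 3 winning moves.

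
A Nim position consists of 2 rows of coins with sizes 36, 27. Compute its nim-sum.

63

Compute the nim-sum pairwise:
36 ^ 27 = 63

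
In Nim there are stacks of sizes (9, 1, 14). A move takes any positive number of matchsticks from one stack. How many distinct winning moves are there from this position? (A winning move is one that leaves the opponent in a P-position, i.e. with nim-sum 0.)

Compute the nim-sum pairwise:
9 ^ 1 = 8
8 ^ 14 = 6
The overall nim-sum is X = 6. A stack of size p has a winning move iff p XOR X < p (reduce it to p XOR X).
  9: 9 XOR 6 = 15 ≥ 9 — no move.
  1: 1 XOR 6 = 7 ≥ 1 — no move.
  14: 14 XOR 6 = 8 < 14 — winning move (to 8).
That gives 1 winning move.

1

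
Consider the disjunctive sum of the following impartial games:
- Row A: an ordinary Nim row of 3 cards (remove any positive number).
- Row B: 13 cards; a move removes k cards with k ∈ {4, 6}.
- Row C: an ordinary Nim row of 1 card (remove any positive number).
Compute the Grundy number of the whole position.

2

Row A is a plain Nim row of size 3, so its Grundy value is 3.
For row B, compute g(0), g(1), … with moves {4, 6}:
g(0) = mex{} = 0
g(1) = mex{} = 0
g(2) = mex{} = 0
g(3) = mex{} = 0
g(4) = mex{0} = 1
g(5) = mex{0} = 1
g(6) = mex{0} = 1
g(7) = mex{0} = 1
g(8) = mex{0,1} = 2
g(9) = mex{0,1} = 2
g(10) = mex{1} = 0
g(11) = mex{1} = 0
g(12) = mex{1,2} = 0
g(13) = mex{1,2} = 0
So g(13) = 0.
Row C is a plain Nim row of size 1, so its Grundy value is 1.
By the Sprague-Grundy theorem, the Grundy value of a sum of independent games is the XOR of the component values.
Combined value = 3 XOR 0 XOR 1 = 2.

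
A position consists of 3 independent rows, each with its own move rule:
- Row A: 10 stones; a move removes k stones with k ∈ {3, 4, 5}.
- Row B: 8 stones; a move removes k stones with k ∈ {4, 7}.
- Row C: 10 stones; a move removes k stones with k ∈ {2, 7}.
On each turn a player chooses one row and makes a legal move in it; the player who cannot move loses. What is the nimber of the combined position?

2

Grundy values for row A (subtraction set {3, 4, 5}):
g(0) = mex{} = 0
g(1) = mex{} = 0
g(2) = mex{} = 0
g(3) = mex{0} = 1
g(4) = mex{0} = 1
g(5) = mex{0} = 1
g(6) = mex{0,1} = 2
g(7) = mex{0,1} = 2
g(8) = mex{1} = 0
g(9) = mex{1,2} = 0
g(10) = mex{1,2} = 0
So g(10) = 0.
Build the Grundy sequence for row B with g(k) = mex{g(k−s) : s ∈ {4, 7}, s ≤ k}:
k:     0  1  2  3  4  5  6  7  8
g(k):  0  0  0  0  1  1  1  1  2
So g(8) = 2.
For row C, compute g(0), g(1), … with moves {2, 7}:
g(0) = mex{} = 0
g(1) = mex{} = 0
g(2) = mex{0} = 1
g(3) = mex{0} = 1
g(4) = mex{1} = 0
g(5) = mex{1} = 0
g(6) = mex{0} = 1
g(7) = mex{0} = 1
g(8) = mex{0,1} = 2
g(9) = mex{1} = 0
g(10) = mex{1,2} = 0
So g(10) = 0.
By the Sprague-Grundy theorem, the Grundy value of a sum of independent games is the XOR of the component values.
Combined value = 0 XOR 2 XOR 0 = 2.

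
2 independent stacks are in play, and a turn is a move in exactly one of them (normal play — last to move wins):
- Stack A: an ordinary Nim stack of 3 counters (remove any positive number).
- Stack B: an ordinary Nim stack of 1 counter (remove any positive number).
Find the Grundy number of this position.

2

Stack A is a plain Nim stack of size 3, so its Grundy value is 3.
Stack B is a plain Nim stack of size 1, so its Grundy value is 1.
By the Sprague-Grundy theorem, the Grundy value of a sum of independent games is the XOR of the component values.
Combined value = 3 XOR 1 = 2.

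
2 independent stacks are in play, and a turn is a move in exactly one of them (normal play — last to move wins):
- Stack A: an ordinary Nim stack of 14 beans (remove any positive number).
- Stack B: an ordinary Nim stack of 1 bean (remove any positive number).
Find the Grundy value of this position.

15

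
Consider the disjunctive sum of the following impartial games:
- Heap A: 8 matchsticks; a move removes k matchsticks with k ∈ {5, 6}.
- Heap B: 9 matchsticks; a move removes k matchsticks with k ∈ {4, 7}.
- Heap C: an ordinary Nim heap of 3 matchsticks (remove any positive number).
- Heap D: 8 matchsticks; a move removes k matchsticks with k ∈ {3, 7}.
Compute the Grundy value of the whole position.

2

Build the Grundy sequence for heap A with g(k) = mex{g(k−s) : s ∈ {5, 6}, s ≤ k}:
k:     0  1  2  3  4  5  6  7  8
g(k):  0  0  0  0  0  1  1  1  1
So g(8) = 1.
For heap B, compute g(0), g(1), … with moves {4, 7}:
k:     0  1  2  3  4  5  6  7  8  9
g(k):  0  0  0  0  1  1  1  1  2  2
So g(9) = 2.
Heap C is a plain Nim heap of size 3, so its Grundy value is 3.
For heap D, compute g(0), g(1), … with moves {3, 7}:
g(0) = mex{} = 0
g(1) = mex{} = 0
g(2) = mex{} = 0
g(3) = mex{0} = 1
g(4) = mex{0} = 1
g(5) = mex{0} = 1
g(6) = mex{1} = 0
g(7) = mex{0,1} = 2
g(8) = mex{0,1} = 2
So g(8) = 2.
By the Sprague-Grundy theorem, the Grundy value of a sum of independent games is the XOR of the component values.
Combined value = 1 XOR 2 XOR 3 XOR 2 = 2.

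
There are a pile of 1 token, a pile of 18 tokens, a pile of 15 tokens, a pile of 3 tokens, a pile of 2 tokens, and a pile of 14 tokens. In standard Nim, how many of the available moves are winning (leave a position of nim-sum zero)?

1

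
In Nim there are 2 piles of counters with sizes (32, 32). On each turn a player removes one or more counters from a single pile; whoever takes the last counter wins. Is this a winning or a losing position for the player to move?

Losing position

In binary:
  100000  (32)
  100000  (32)
  ------
  000000  (0)
The nim-sum is 0, so this is a P-position: the player to move is in a losing position under optimal play.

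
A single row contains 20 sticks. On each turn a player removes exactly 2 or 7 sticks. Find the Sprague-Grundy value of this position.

Build the Grundy sequence with g(k) = mex{g(k−s) : s ∈ {2, 7}, s ≤ k}:
k:     0  1  2  3  4  5  6  7  8  9 10 11 12 13 14 15 16 17 18 19 20
g(k):  0  0  1  1  0  0  1  1  2  0  0  1  1  0  0  1  1  2  0  0  1
So g(20) = 1.

1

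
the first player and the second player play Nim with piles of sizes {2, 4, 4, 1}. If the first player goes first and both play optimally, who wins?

Nim-sum: 2 XOR 4 XOR 4 XOR 1 = 3.
The nim-sum is 3 ≠ 0, so this is an N-position: the player to move can win; the first player has a winning move.

the first player wins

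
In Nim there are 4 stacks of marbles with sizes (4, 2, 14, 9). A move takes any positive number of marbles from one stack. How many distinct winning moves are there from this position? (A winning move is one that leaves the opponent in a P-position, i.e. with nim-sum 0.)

1

Compute the nim-sum pairwise:
4 ^ 2 = 6
6 ^ 14 = 8
8 ^ 9 = 1
The overall nim-sum is X = 1. A stack of size p has a winning move iff p XOR X < p (reduce it to p XOR X).
  4: 4 XOR 1 = 5 ≥ 4 — no move.
  2: 2 XOR 1 = 3 ≥ 2 — no move.
  14: 14 XOR 1 = 15 ≥ 14 — no move.
  9: 9 XOR 1 = 8 < 9 — winning move (to 8).
That gives 1 winning move.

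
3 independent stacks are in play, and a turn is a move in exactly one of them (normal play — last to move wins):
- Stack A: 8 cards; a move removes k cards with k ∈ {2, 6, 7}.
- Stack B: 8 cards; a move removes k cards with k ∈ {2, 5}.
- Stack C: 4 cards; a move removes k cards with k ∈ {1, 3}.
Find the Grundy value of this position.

For stack A, compute g(0), g(1), … with moves {2, 6, 7}:
g(0) = mex{} = 0
g(1) = mex{} = 0
g(2) = mex{0} = 1
g(3) = mex{0} = 1
g(4) = mex{1} = 0
g(5) = mex{1} = 0
g(6) = mex{0} = 1
g(7) = mex{0} = 1
g(8) = mex{0,1} = 2
So g(8) = 2.
Grundy values for stack B (subtraction set {2, 5}):
k:     0  1  2  3  4  5  6  7  8
g(k):  0  0  1  1  0  2  1  0  0
So g(8) = 0.
Build the Grundy sequence for stack C with g(k) = mex{g(k−s) : s ∈ {1, 3}, s ≤ k}:
k:     0  1  2  3  4
g(k):  0  1  0  1  0
So g(4) = 0.
By the Sprague-Grundy theorem, the Grundy value of a sum of independent games is the XOR of the component values.
Combined value = 2 XOR 0 XOR 0 = 2.

2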